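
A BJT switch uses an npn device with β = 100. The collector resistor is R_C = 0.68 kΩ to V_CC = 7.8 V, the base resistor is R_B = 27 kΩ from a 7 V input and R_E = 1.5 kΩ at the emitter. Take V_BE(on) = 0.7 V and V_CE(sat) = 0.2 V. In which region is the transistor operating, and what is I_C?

Assume active: I_B = (7 − 0.7)/(27 + 101×1.5) = 0.0353 mA, I_C = β·I_B = 3.53 mA.
Then V_CE = 7.8 − 3.53×0.68 − 3.56×1.5 = 0.0529 V < 0.2 V — the active assumption fails.
Re-solve with V_CE = 0.2 V. KCL at the emitter: V_E/R_E = (V_BB−0.7−V_E)/R_B + (V_CC−0.2−V_E)/R_C, giving V_E = 5.25 V.
I_C = (V_CC − 0.2 − V_E)/R_C = (7.6 − 5.25)/0.68 = 3.46 mA.
Check: I_B = (6.3 − 5.25)/27 = 0.039 mA, and β·I_B = 3.9 mA > I_C, confirming saturation.

saturation; I_C ≈ 3.5 mA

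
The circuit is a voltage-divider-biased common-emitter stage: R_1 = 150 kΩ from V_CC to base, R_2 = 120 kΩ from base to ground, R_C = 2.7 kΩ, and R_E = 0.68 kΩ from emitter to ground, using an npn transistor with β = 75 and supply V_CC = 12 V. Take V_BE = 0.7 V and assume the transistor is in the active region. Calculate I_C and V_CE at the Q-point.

I_C ≈ 2.9 mA, V_CE ≈ 2 V

Thevenize the base divider: V_Th = V_CC·R_2/(R_1+R_2) = 12×120/270 = 5.33 V, R_Th = R_1‖R_2 = 66.7 kΩ.
Base-emitter loop: V_Th = I_B·R_Th + V_BE + (β+1)I_B·R_E, so I_B = (5.33 − 0.7) / (66.7 + 76×0.68) = 0.0392 mA.
I_C = β·I_B = 75×0.0392 = 2.94 mA, and I_E = (β+1)I_B = 2.98 mA.
V_CE = V_CC − I_C·R_C − I_E·R_E = 12 − 2.94×2.7 − 2.98×0.68 = 2.05 V.
V_CE = 2.05 V > 0.2 V confirms active-region operation.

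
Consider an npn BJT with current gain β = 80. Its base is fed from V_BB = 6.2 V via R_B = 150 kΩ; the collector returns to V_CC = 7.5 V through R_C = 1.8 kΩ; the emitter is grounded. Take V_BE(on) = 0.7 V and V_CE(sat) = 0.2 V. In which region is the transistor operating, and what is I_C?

active; I_C ≈ 2.9 mA

Assume active. Base-emitter loop: I_B = (V_BB − V_BE)/R_B = (6.2 − 0.7)/150 = 0.0367 mA.
I_C = β·I_B = 80×0.0367 = 2.93 mA.
V_CE = V_CC − I_C·R_C = 7.5 − 2.93×1.8 = 2.22 V > V_CE(sat), so the active-region assumption holds.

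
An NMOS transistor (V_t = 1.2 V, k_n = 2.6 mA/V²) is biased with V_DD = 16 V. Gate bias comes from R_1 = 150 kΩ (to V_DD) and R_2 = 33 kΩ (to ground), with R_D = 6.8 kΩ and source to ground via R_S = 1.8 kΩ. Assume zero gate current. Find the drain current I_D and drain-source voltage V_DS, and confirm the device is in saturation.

I_D ≈ 0.57 mA, V_DS ≈ 11 V

V_G = V_DD·R_2/(R_1+R_2) = 16×33/183 = 2.89 V.
Assume saturation: I_D = (k_n/2)(V_GS − V_t)² with V_GS = V_G − I_D·R_S = 2.89 − 1.8·I_D.
Substituting gives 4.21·I_D² − 8.89·I_D + 3.69 = 0, with roots I_D = 0.569 or 1.54 mA.
The root I_D = 1.54 mA gives V_GS = 0.111 V ≤ V_t, so take I_D = 0.569 mA.
Then V_GS = 1.86 V and V_DS = V_DD − I_D(R_D+R_S) = 16 − 0.569×8.6 = 11.1 V.
Saturation requires V_DS ≥ V_GS − V_t = 0.661 V; 11.1 ≥ 0.661 ✓.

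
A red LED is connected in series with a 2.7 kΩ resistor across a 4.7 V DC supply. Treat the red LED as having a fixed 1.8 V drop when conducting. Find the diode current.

I ≈ 1.1 mA

KVL around the loop: 4.7 = V_D + I·R = 1.8 + I × 2.7 kΩ.
So I = (4.7 − 1.8) / 2.7 kΩ = 2.9 / 2.7 = 1.07 mA.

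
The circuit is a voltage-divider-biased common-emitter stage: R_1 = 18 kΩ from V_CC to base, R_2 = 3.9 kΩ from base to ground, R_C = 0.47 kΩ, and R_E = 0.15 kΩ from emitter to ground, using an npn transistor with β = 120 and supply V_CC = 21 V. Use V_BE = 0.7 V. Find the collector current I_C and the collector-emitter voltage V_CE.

I_C ≈ 17 mA, V_CE ≈ 10 V

Thevenize the base divider: V_Th = V_CC·R_2/(R_1+R_2) = 21×3.9/21.9 = 3.74 V, R_Th = R_1‖R_2 = 3.21 kΩ.
Base-emitter loop: V_Th = I_B·R_Th + V_BE + (β+1)I_B·R_E, so I_B = (3.74 − 0.7) / (3.21 + 121×0.15) = 0.142 mA.
I_C = β·I_B = 120×0.142 = 17.1 mA, and I_E = (β+1)I_B = 17.2 mA.
V_CE = V_CC − I_C·R_C − I_E·R_E = 21 − 17.1×0.47 − 17.2×0.15 = 10.4 V.
V_CE = 10.4 V > 0.2 V confirms active-region operation.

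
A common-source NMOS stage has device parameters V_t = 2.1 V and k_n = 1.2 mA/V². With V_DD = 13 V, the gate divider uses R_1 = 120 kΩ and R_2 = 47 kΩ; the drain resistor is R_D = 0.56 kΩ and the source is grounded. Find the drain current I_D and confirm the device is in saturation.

I_D ≈ 1.5 mA

V_G = V_DD·R_2/(R_1+R_2) = 13×47/167 = 3.66 V. With the source grounded, V_GS = V_G = 3.66 V.
Assume saturation: I_D = (k_n/2)(V_GS − V_t)² = (1.2/2)×(3.66 − 2.1)² = 0.6×1.56² = 1.46 mA.
V_DS = V_DD − I_D·R_D = 13 − 1.46×0.56 = 12.2 V.
Saturation requires V_DS ≥ V_GS − V_t = 1.56 V; 12.2 ≥ 1.56 ✓.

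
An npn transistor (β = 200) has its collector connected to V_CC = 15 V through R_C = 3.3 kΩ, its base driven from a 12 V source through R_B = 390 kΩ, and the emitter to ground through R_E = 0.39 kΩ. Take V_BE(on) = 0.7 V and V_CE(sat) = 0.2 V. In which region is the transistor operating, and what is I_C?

saturation; I_C ≈ 4 mA

Assume active: I_B = (12 − 0.7)/(390 + 201×0.39) = 0.0241 mA, I_C = β·I_B = 4.83 mA.
Then V_CE = 15 − 4.83×3.3 − 4.85×0.39 = -2.81 V < 0.2 V — the active assumption fails.
Re-solve with V_CE = 0.2 V. KCL at the emitter: V_E/R_E = (V_BB−0.7−V_E)/R_B + (V_CC−0.2−V_E)/R_C, giving V_E = 1.57 V.
I_C = (V_CC − 0.2 − V_E)/R_C = (14.8 − 1.57)/3.3 = 4.01 mA.
Check: I_B = (11.3 − 1.57)/390 = 0.0249 mA, and β·I_B = 4.99 mA > I_C, confirming saturation.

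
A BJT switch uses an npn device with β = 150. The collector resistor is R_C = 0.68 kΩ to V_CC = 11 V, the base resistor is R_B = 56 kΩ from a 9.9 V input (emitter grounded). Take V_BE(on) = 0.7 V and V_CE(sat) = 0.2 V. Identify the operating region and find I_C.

Assume active: I_B = (9.9 − 0.7)/56 = 0.164 mA, giving I_C = β·I_B = 24.6 mA.
But then V_CE = 11 − 24.6×0.68 = -5.76 V < V_CE(sat) = 0.2 V — impossible in the active region.
So the transistor is saturated. With V_CE = 0.2 V, I_C = (V_CC − 0.2)/R_C = 10.8/0.68 = 15.9 mA.
Check: β·I_B = 24.6 mA > I_C = 15.9 mA, confirming saturation.

saturation; I_C ≈ 16 mA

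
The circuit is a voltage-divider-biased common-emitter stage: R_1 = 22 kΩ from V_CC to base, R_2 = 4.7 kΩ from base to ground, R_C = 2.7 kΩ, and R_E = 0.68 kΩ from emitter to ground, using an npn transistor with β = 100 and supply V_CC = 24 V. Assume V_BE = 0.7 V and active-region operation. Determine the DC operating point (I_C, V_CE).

I_C ≈ 4.9 mA, V_CE ≈ 7.5 V

Thevenize the base divider: V_Th = V_CC·R_2/(R_1+R_2) = 24×4.7/26.7 = 4.22 V, R_Th = R_1‖R_2 = 3.87 kΩ.
Base-emitter loop: V_Th = I_B·R_Th + V_BE + (β+1)I_B·R_E, so I_B = (4.22 − 0.7) / (3.87 + 101×0.68) = 0.0486 mA.
I_C = β·I_B = 100×0.0486 = 4.86 mA, and I_E = (β+1)I_B = 4.91 mA.
V_CE = V_CC − I_C·R_C − I_E·R_E = 24 − 4.86×2.7 − 4.91×0.68 = 7.55 V.
V_CE = 7.55 V > 0.2 V confirms active-region operation.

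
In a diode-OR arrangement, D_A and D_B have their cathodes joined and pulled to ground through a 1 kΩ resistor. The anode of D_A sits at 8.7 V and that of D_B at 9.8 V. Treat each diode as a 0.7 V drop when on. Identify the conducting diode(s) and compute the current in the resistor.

Only D_B conducts; I_R ≈ 9.1 mA

Assume both conduct. Then node N would need to be at both 8.7−0.7 = 8 V and 9.8−0.7 = 9.1 V, which is impossible.
Assume only D_B conducts: V_N = 9.8 − 0.7 = 9.1 V, so I_R = 9.1/1 = 9.1 mA.
Check D_A: its anode-to-cathode voltage is 8.7 − 9.1 = -0.4 V < 0.7 V, so it is off. The assumption is consistent.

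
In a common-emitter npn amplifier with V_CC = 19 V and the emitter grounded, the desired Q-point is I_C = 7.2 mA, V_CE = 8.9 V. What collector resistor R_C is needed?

R_C ≈ 1.4 kΩ

Collector loop: V_CC = I_C·R_C + V_CE.
R_C = (V_CC − V_CE)/I_C = (19 − 8.9)/7.2 = 1.4 kΩ.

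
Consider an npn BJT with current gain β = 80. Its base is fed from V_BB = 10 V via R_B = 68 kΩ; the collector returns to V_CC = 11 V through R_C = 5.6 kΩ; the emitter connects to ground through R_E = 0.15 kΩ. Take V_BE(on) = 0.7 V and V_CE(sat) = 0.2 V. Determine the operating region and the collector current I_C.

Assume active: I_B = (10 − 0.7)/(68 + 81×0.15) = 0.116 mA, I_C = β·I_B = 9.28 mA.
Then V_CE = 11 − 9.28×5.6 − 9.4×0.15 = -42.4 V < 0.2 V — the active assumption fails.
Re-solve with V_CE = 0.2 V. KCL at the emitter: V_E/R_E = (V_BB−0.7−V_E)/R_B + (V_CC−0.2−V_E)/R_C, giving V_E = 0.301 V.
I_C = (V_CC − 0.2 − V_E)/R_C = (10.8 − 0.301)/5.6 = 1.87 mA.
Check: I_B = (9.3 − 0.301)/68 = 0.132 mA, and β·I_B = 10.6 mA > I_C, confirming saturation.

saturation; I_C ≈ 1.9 mA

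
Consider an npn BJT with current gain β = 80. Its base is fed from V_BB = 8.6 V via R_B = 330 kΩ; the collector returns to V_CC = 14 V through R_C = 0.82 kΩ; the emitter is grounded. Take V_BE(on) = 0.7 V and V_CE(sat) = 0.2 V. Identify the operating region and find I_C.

Assume active. Base-emitter loop: I_B = (V_BB − V_BE)/R_B = (8.6 − 0.7)/330 = 0.0239 mA.
I_C = β·I_B = 80×0.0239 = 1.92 mA.
V_CE = V_CC − I_C·R_C = 14 − 1.92×0.82 = 12.4 V > V_CE(sat), so the active-region assumption holds.

active; I_C ≈ 1.9 mA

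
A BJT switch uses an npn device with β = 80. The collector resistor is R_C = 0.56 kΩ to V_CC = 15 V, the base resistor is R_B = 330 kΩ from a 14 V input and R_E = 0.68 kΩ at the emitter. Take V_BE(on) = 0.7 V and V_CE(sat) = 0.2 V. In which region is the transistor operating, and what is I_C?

active; I_C ≈ 2.8 mA

Assume active. Base-emitter loop: I_B = (V_BB − V_BE)/(R_B + (β+1)R_E) = (14 − 0.7)/(330 + 81×0.68) = 0.0345 mA.
I_C = β·I_B = 80×0.0345 = 2.76 mA.
V_CE = V_CC − I_C·R_C − I_E·R_E = 15 − 2.76×0.56 − 2.8×0.68 = 11.6 V > V_CE(sat), so the active-region assumption holds.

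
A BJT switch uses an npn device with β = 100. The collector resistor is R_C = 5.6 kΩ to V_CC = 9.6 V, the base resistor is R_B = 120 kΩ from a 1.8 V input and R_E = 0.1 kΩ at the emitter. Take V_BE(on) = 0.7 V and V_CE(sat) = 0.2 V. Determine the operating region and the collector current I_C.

Assume active. Base-emitter loop: I_B = (V_BB − V_BE)/(R_B + (β+1)R_E) = (1.8 − 0.7)/(120 + 101×0.1) = 0.00846 mA.
I_C = β·I_B = 100×0.00846 = 0.846 mA.
V_CE = V_CC − I_C·R_C − I_E·R_E = 9.6 − 0.846×5.6 − 0.854×0.1 = 4.78 V > V_CE(sat), so the active-region assumption holds.

active; I_C ≈ 0.85 mA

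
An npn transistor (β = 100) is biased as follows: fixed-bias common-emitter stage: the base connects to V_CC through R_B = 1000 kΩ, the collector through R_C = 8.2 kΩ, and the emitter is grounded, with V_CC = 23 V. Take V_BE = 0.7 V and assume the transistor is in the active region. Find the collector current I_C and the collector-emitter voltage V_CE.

I_C ≈ 2.2 mA, V_CE ≈ 4.7 V

Base loop: V_CC = I_B·R_B + V_BE, so I_B = (23 − 0.7)/1000 kΩ = 0.0223 mA.
In the active region I_C = β·I_B = 100 × 0.0223 = 2.23 mA.
Collector loop: V_CE = V_CC − I_C·R_C = 23 − 2.23×8.2 = 4.71 V.
Since V_CE = 4.71 V > V_CE(sat) ≈ 0.2 V, the transistor is in the active region as assumed.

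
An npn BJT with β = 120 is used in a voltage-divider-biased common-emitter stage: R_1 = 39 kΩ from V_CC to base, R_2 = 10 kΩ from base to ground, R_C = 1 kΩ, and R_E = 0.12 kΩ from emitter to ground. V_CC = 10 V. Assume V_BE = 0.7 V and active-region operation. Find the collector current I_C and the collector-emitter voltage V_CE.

Thevenize the base divider: V_Th = V_CC·R_2/(R_1+R_2) = 10×10/49 = 2.04 V, R_Th = R_1‖R_2 = 7.96 kΩ.
Base-emitter loop: V_Th = I_B·R_Th + V_BE + (β+1)I_B·R_E, so I_B = (2.04 − 0.7) / (7.96 + 121×0.12) = 0.0596 mA.
I_C = β·I_B = 120×0.0596 = 7.16 mA, and I_E = (β+1)I_B = 7.22 mA.
V_CE = V_CC − I_C·R_C − I_E·R_E = 10 − 7.16×1 − 7.22×0.12 = 1.98 V.
V_CE = 1.98 V > 0.2 V confirms active-region operation.

I_C ≈ 7.2 mA, V_CE ≈ 2 V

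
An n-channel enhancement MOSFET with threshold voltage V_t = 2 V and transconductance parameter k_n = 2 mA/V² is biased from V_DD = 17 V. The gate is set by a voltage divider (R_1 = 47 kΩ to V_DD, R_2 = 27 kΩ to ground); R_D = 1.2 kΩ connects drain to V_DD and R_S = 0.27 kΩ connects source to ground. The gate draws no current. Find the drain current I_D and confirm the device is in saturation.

I_D ≈ 6.3 mA

V_G = V_DD·R_2/(R_1+R_2) = 17×27/74 = 6.2 V.
Assume saturation: I_D = (k_n/2)(V_GS − V_t)² with V_GS = V_G − I_D·R_S = 6.2 − 0.27·I_D.
Substituting gives 0.0729·I_D² − 3.27·I_D + 17.7 = 0, with roots I_D = 6.28 or 38.6 mA.
The root I_D = 38.6 mA gives V_GS = -4.21 V ≤ V_t, so take I_D = 6.28 mA.
Then V_GS = 4.51 V and V_DS = V_DD − I_D(R_D+R_S) = 17 − 6.28×1.47 = 7.76 V.
Saturation requires V_DS ≥ V_GS − V_t = 2.51 V; 7.76 ≥ 2.51 ✓.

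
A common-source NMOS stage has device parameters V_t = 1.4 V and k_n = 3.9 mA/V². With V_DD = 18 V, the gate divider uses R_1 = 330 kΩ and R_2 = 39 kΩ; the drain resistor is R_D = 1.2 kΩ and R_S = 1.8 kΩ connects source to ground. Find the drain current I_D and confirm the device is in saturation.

V_G = V_DD·R_2/(R_1+R_2) = 18×39/369 = 1.9 V.
Assume saturation: I_D = (k_n/2)(V_GS − V_t)² with V_GS = V_G − I_D·R_S = 1.9 − 1.8·I_D.
Substituting gives 6.32·I_D² − 4.53·I_D + 0.492 = 0, with roots I_D = 0.134 or 0.583 mA.
The root I_D = 0.583 mA gives V_GS = 0.853 V ≤ V_t, so take I_D = 0.134 mA.
Then V_GS = 1.66 V and V_DS = V_DD − I_D(R_D+R_S) = 18 − 0.134×3 = 17.6 V.
Saturation requires V_DS ≥ V_GS − V_t = 0.262 V; 17.6 ≥ 0.262 ✓.

I_D ≈ 0.13 mA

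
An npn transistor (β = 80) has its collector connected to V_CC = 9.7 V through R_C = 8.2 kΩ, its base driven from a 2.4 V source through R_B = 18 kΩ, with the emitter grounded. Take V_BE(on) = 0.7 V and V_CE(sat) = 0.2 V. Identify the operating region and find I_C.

Assume active: I_B = (2.4 − 0.7)/18 = 0.0944 mA, giving I_C = β·I_B = 7.56 mA.
But then V_CE = 9.7 − 7.56×8.2 = -52.3 V < V_CE(sat) = 0.2 V — impossible in the active region.
So the transistor is saturated. With V_CE = 0.2 V, I_C = (V_CC − 0.2)/R_C = 9.5/8.2 = 1.16 mA.
Check: β·I_B = 7.56 mA > I_C = 1.16 mA, confirming saturation.

saturation; I_C ≈ 1.2 mA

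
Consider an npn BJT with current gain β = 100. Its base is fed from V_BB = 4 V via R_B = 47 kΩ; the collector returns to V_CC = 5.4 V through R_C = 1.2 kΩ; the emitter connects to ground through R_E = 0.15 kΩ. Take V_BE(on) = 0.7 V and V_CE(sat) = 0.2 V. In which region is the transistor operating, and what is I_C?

saturation; I_C ≈ 3.8 mA

Assume active: I_B = (4 − 0.7)/(47 + 101×0.15) = 0.0531 mA, I_C = β·I_B = 5.31 mA.
Then V_CE = 5.4 − 5.31×1.2 − 5.36×0.15 = -1.78 V < 0.2 V — the active assumption fails.
Re-solve with V_CE = 0.2 V. KCL at the emitter: V_E/R_E = (V_BB−0.7−V_E)/R_B + (V_CC−0.2−V_E)/R_C, giving V_E = 0.585 V.
I_C = (V_CC − 0.2 − V_E)/R_C = (5.2 − 0.585)/1.2 = 3.85 mA.
Check: I_B = (3.3 − 0.585)/47 = 0.0578 mA, and β·I_B = 5.78 mA > I_C, confirming saturation.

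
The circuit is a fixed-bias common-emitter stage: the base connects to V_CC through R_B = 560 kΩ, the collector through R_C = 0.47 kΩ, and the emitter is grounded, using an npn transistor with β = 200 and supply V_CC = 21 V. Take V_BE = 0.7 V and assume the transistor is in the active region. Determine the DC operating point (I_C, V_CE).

I_C ≈ 7.3 mA, V_CE ≈ 18 V

Base loop: V_CC = I_B·R_B + V_BE, so I_B = (21 − 0.7)/560 kΩ = 0.0363 mA.
In the active region I_C = β·I_B = 200 × 0.0363 = 7.25 mA.
Collector loop: V_CE = V_CC − I_C·R_C = 21 − 7.25×0.47 = 17.6 V.
Since V_CE = 17.6 V > V_CE(sat) ≈ 0.2 V, the transistor is in the active region as assumed.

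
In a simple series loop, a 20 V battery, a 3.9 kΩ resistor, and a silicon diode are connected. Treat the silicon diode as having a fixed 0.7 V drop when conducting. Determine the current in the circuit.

I ≈ 4.9 mA

KVL around the loop: 20 = V_D + I·R = 0.7 + I × 3.9 kΩ.
So I = (20 − 0.7) / 3.9 kΩ = 19.3 / 3.9 = 4.95 mA.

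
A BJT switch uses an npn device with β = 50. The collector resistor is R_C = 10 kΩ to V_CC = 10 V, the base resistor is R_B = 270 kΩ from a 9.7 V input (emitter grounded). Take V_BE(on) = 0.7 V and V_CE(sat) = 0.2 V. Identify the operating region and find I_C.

saturation; I_C ≈ 0.98 mA

Assume active: I_B = (9.7 − 0.7)/270 = 0.0333 mA, giving I_C = β·I_B = 1.67 mA.
But then V_CE = 10 − 1.67×10 = -6.67 V < V_CE(sat) = 0.2 V — impossible in the active region.
So the transistor is saturated. With V_CE = 0.2 V, I_C = (V_CC − 0.2)/R_C = 9.8/10 = 0.98 mA.
Check: β·I_B = 1.67 mA > I_C = 0.98 mA, confirming saturation.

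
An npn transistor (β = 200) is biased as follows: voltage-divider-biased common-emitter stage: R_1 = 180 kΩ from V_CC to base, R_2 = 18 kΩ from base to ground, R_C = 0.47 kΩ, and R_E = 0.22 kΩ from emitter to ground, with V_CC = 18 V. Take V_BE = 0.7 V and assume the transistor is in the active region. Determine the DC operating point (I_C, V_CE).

I_C ≈ 3.1 mA, V_CE ≈ 16 V

Thevenize the base divider: V_Th = V_CC·R_2/(R_1+R_2) = 18×18/198 = 1.64 V, R_Th = R_1‖R_2 = 16.4 kΩ.
Base-emitter loop: V_Th = I_B·R_Th + V_BE + (β+1)I_B·R_E, so I_B = (1.64 − 0.7) / (16.4 + 201×0.22) = 0.0155 mA.
I_C = β·I_B = 200×0.0155 = 3.09 mA, and I_E = (β+1)I_B = 3.11 mA.
V_CE = V_CC − I_C·R_C − I_E·R_E = 18 − 3.09×0.47 − 3.11×0.22 = 15.9 V.
V_CE = 15.9 V > 0.2 V confirms active-region operation.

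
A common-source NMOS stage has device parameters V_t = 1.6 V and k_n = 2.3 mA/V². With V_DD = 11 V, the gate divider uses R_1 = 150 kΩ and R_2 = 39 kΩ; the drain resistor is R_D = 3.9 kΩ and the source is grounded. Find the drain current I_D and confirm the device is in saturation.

V_G = V_DD·R_2/(R_1+R_2) = 11×39/189 = 2.27 V. With the source grounded, V_GS = V_G = 2.27 V.
Assume saturation: I_D = (k_n/2)(V_GS − V_t)² = (2.3/2)×(2.27 − 1.6)² = 1.15×0.67² = 0.516 mA.
V_DS = V_DD − I_D·R_D = 11 − 0.516×3.9 = 8.99 V.
Saturation requires V_DS ≥ V_GS − V_t = 0.67 V; 8.99 ≥ 0.67 ✓.

I_D ≈ 0.52 mA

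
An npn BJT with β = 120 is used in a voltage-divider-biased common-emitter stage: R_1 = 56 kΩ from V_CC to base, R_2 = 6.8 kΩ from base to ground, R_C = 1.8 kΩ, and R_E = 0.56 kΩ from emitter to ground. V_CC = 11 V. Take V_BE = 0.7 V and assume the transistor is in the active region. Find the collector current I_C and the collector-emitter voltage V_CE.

I_C ≈ 0.8 mA, V_CE ≈ 9.1 V

Thevenize the base divider: V_Th = V_CC·R_2/(R_1+R_2) = 11×6.8/62.8 = 1.19 V, R_Th = R_1‖R_2 = 6.06 kΩ.
Base-emitter loop: V_Th = I_B·R_Th + V_BE + (β+1)I_B·R_E, so I_B = (1.19 − 0.7) / (6.06 + 121×0.56) = 0.00665 mA.
I_C = β·I_B = 120×0.00665 = 0.798 mA, and I_E = (β+1)I_B = 0.805 mA.
V_CE = V_CC − I_C·R_C − I_E·R_E = 11 − 0.798×1.8 − 0.805×0.56 = 9.11 V.
V_CE = 9.11 V > 0.2 V confirms active-region operation.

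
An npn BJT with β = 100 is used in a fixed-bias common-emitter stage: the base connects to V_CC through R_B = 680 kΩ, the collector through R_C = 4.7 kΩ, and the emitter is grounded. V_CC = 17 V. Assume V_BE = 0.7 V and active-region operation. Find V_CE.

V_CE ≈ 5.7 V

Base loop: V_CC = I_B·R_B + V_BE, so I_B = (17 − 0.7)/680 kΩ = 0.024 mA.
In the active region I_C = β·I_B = 100 × 0.024 = 2.4 mA.
Collector loop: V_CE = V_CC − I_C·R_C = 17 − 2.4×4.7 = 5.73 V.
Since V_CE = 5.73 V > V_CE(sat) ≈ 0.2 V, the transistor is in the active region as assumed.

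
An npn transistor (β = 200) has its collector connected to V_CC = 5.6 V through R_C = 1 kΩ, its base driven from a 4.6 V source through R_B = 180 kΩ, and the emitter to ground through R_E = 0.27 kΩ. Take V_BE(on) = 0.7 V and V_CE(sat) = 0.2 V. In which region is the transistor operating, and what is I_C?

Assume active. Base-emitter loop: I_B = (V_BB − V_BE)/(R_B + (β+1)R_E) = (4.6 − 0.7)/(180 + 201×0.27) = 0.0166 mA.
I_C = β·I_B = 200×0.0166 = 3.33 mA.
V_CE = V_CC − I_C·R_C − I_E·R_E = 5.6 − 3.33×1 − 3.35×0.27 = 1.37 V > V_CE(sat), so the active-region assumption holds.

active; I_C ≈ 3.3 mA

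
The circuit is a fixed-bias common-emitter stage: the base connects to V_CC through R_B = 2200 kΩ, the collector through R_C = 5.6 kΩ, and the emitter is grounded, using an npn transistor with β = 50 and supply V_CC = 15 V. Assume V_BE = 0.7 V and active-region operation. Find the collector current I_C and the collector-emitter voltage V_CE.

I_C ≈ 0.33 mA, V_CE ≈ 13 V

Base loop: V_CC = I_B·R_B + V_BE, so I_B = (15 − 0.7)/2200 kΩ = 0.0065 mA.
In the active region I_C = β·I_B = 50 × 0.0065 = 0.325 mA.
Collector loop: V_CE = V_CC − I_C·R_C = 15 − 0.325×5.6 = 13.2 V.
Since V_CE = 13.2 V > V_CE(sat) ≈ 0.2 V, the transistor is in the active region as assumed.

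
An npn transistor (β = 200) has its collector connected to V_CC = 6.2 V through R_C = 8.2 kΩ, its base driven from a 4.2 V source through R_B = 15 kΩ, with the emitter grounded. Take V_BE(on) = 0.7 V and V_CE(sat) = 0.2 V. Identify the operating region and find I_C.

Assume active: I_B = (4.2 − 0.7)/15 = 0.233 mA, giving I_C = β·I_B = 46.7 mA.
But then V_CE = 6.2 − 46.7×8.2 = -376 V < V_CE(sat) = 0.2 V — impossible in the active region.
So the transistor is saturated. With V_CE = 0.2 V, I_C = (V_CC − 0.2)/R_C = 6/8.2 = 0.732 mA.
Check: β·I_B = 46.7 mA > I_C = 0.732 mA, confirming saturation.

saturation; I_C ≈ 0.73 mA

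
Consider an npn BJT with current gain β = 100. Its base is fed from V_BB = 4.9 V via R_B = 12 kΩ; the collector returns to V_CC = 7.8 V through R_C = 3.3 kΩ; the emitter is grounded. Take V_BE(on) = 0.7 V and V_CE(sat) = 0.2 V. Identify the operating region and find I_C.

saturation; I_C ≈ 2.3 mA

Assume active: I_B = (4.9 − 0.7)/12 = 0.35 mA, giving I_C = β·I_B = 35 mA.
But then V_CE = 7.8 − 35×3.3 = -108 V < V_CE(sat) = 0.2 V — impossible in the active region.
So the transistor is saturated. With V_CE = 0.2 V, I_C = (V_CC − 0.2)/R_C = 7.6/3.3 = 2.3 mA.
Check: β·I_B = 35 mA > I_C = 2.3 mA, confirming saturation.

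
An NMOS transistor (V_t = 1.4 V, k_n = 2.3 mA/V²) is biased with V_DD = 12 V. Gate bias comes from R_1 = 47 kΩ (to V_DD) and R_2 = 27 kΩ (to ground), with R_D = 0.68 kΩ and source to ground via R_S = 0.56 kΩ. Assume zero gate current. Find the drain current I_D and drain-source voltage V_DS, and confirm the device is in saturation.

I_D ≈ 2.6 mA, V_DS ≈ 8.7 V

V_G = V_DD·R_2/(R_1+R_2) = 12×27/74 = 4.38 V.
Assume saturation: I_D = (k_n/2)(V_GS − V_t)² with V_GS = V_G − I_D·R_S = 4.38 − 0.56·I_D.
Substituting gives 0.361·I_D² − 4.84·I_D + 10.2 = 0, with roots I_D = 2.62 or 10.8 mA.
The root I_D = 10.8 mA gives V_GS = -1.66 V ≤ V_t, so take I_D = 2.62 mA.
Then V_GS = 2.91 V and V_DS = V_DD − I_D(R_D+R_S) = 12 − 2.62×1.24 = 8.75 V.
Saturation requires V_DS ≥ V_GS − V_t = 1.51 V; 8.75 ≥ 1.51 ✓.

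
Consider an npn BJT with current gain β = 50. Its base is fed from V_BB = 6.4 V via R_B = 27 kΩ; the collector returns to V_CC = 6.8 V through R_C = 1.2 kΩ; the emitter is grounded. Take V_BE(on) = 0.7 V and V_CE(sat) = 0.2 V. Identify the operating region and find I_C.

Assume active: I_B = (6.4 − 0.7)/27 = 0.211 mA, giving I_C = β·I_B = 10.6 mA.
But then V_CE = 6.8 − 10.6×1.2 = -5.87 V < V_CE(sat) = 0.2 V — impossible in the active region.
So the transistor is saturated. With V_CE = 0.2 V, I_C = (V_CC − 0.2)/R_C = 6.6/1.2 = 5.5 mA.
Check: β·I_B = 10.6 mA > I_C = 5.5 mA, confirming saturation.

saturation; I_C ≈ 5.5 mA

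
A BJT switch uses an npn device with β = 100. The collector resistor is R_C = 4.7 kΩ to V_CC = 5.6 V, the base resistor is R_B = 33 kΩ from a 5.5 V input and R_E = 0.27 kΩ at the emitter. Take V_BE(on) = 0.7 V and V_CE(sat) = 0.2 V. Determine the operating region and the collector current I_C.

Assume active: I_B = (5.5 − 0.7)/(33 + 101×0.27) = 0.0796 mA, I_C = β·I_B = 7.96 mA.
Then V_CE = 5.6 − 7.96×4.7 − 8.04×0.27 = -34 V < 0.2 V — the active assumption fails.
Re-solve with V_CE = 0.2 V. KCL at the emitter: V_E/R_E = (V_BB−0.7−V_E)/R_B + (V_CC−0.2−V_E)/R_C, giving V_E = 0.328 V.
I_C = (V_CC − 0.2 − V_E)/R_C = (5.4 − 0.328)/4.7 = 1.08 mA.
Check: I_B = (4.8 − 0.328)/33 = 0.136 mA, and β·I_B = 13.6 mA > I_C, confirming saturation.

saturation; I_C ≈ 1.1 mA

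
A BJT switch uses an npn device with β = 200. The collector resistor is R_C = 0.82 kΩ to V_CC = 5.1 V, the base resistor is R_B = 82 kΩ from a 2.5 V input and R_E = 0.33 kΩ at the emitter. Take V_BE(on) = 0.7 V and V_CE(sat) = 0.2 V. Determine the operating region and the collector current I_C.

Assume active. Base-emitter loop: I_B = (V_BB − V_BE)/(R_B + (β+1)R_E) = (2.5 − 0.7)/(82 + 201×0.33) = 0.0121 mA.
I_C = β·I_B = 200×0.0121 = 2.43 mA.
V_CE = V_CC − I_C·R_C − I_E·R_E = 5.1 − 2.43×0.82 − 2.44×0.33 = 2.3 V > V_CE(sat), so the active-region assumption holds.

active; I_C ≈ 2.4 mA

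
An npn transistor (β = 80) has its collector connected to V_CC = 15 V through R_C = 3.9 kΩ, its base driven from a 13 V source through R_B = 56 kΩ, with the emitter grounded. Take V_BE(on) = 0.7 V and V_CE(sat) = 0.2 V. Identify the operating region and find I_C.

saturation; I_C ≈ 3.8 mA

Assume active: I_B = (13 − 0.7)/56 = 0.22 mA, giving I_C = β·I_B = 17.6 mA.
But then V_CE = 15 − 17.6×3.9 = -53.5 V < V_CE(sat) = 0.2 V — impossible in the active region.
So the transistor is saturated. With V_CE = 0.2 V, I_C = (V_CC − 0.2)/R_C = 14.8/3.9 = 3.79 mA.
Check: β·I_B = 17.6 mA > I_C = 3.79 mA, confirming saturation.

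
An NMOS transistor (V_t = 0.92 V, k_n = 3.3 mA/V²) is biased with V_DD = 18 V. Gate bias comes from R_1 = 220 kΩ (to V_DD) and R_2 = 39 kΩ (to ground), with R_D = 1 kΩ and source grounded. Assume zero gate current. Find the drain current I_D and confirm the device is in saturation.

I_D ≈ 5.3 mA

V_G = V_DD·R_2/(R_1+R_2) = 18×39/259 = 2.71 V. With the source grounded, V_GS = V_G = 2.71 V.
Assume saturation: I_D = (k_n/2)(V_GS − V_t)² = (3.3/2)×(2.71 − 0.92)² = 1.65×1.79² = 5.29 mA.
V_DS = V_DD − I_D·R_D = 18 − 5.29×1 = 12.7 V.
Saturation requires V_DS ≥ V_GS − V_t = 1.79 V; 12.7 ≥ 1.79 ✓.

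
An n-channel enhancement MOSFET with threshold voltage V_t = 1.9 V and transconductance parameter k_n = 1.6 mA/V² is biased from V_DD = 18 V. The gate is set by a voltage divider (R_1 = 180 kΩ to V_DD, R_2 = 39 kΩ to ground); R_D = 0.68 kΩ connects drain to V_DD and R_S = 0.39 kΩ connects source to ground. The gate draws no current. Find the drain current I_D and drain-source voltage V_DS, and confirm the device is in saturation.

V_G = V_DD·R_2/(R_1+R_2) = 18×39/219 = 3.21 V.
Assume saturation: I_D = (k_n/2)(V_GS − V_t)² with V_GS = V_G − I_D·R_S = 3.21 − 0.39·I_D.
Substituting gives 0.122·I_D² − 1.81·I_D + 1.36 = 0, with roots I_D = 0.794 or 14.1 mA.
The root I_D = 14.1 mA gives V_GS = -2.3 V ≤ V_t, so take I_D = 0.794 mA.
Then V_GS = 2.9 V and V_DS = V_DD − I_D(R_D+R_S) = 18 − 0.794×1.07 = 17.2 V.
Saturation requires V_DS ≥ V_GS − V_t = 0.996 V; 17.2 ≥ 0.996 ✓.

I_D ≈ 0.79 mA, V_DS ≈ 17 V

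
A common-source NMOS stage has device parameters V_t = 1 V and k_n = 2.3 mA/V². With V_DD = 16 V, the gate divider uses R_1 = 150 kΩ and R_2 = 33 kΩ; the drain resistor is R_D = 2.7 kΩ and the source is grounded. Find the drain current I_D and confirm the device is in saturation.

V_G = V_DD·R_2/(R_1+R_2) = 16×33/183 = 2.89 V. With the source grounded, V_GS = V_G = 2.89 V.
Assume saturation: I_D = (k_n/2)(V_GS − V_t)² = (2.3/2)×(2.89 − 1)² = 1.15×1.89² = 4.09 mA.
V_DS = V_DD − I_D·R_D = 16 − 4.09×2.7 = 4.96 V.
Saturation requires V_DS ≥ V_GS − V_t = 1.89 V; 4.96 ≥ 1.89 ✓.

I_D ≈ 4.1 mA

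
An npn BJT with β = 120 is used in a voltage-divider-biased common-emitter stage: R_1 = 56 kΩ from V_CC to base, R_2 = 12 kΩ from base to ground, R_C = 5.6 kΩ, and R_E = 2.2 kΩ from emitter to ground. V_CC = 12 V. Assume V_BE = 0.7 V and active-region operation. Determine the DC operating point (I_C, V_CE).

I_C ≈ 0.62 mA, V_CE ≈ 7.2 V

Thevenize the base divider: V_Th = V_CC·R_2/(R_1+R_2) = 12×12/68 = 2.12 V, R_Th = R_1‖R_2 = 9.88 kΩ.
Base-emitter loop: V_Th = I_B·R_Th + V_BE + (β+1)I_B·R_E, so I_B = (2.12 − 0.7) / (9.88 + 121×2.2) = 0.00513 mA.
I_C = β·I_B = 120×0.00513 = 0.616 mA, and I_E = (β+1)I_B = 0.621 mA.
V_CE = V_CC − I_C·R_C − I_E·R_E = 12 − 0.616×5.6 − 0.621×2.2 = 7.18 V.
V_CE = 7.18 V > 0.2 V confirms active-region operation.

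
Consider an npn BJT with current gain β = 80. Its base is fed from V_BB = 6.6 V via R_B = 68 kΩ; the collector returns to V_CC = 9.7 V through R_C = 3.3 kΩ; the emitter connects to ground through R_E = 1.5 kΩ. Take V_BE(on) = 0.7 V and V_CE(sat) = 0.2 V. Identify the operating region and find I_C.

saturation; I_C ≈ 2 mA

Assume active: I_B = (6.6 − 0.7)/(68 + 81×1.5) = 0.0311 mA, I_C = β·I_B = 2.49 mA.
Then V_CE = 9.7 − 2.49×3.3 − 2.52×1.5 = -2.3 V < 0.2 V — the active assumption fails.
Re-solve with V_CE = 0.2 V. KCL at the emitter: V_E/R_E = (V_BB−0.7−V_E)/R_B + (V_CC−0.2−V_E)/R_C, giving V_E = 3.01 V.
I_C = (V_CC − 0.2 − V_E)/R_C = (9.5 − 3.01)/3.3 = 1.97 mA.
Check: I_B = (5.9 − 3.01)/68 = 0.0425 mA, and β·I_B = 3.4 mA > I_C, confirming saturation.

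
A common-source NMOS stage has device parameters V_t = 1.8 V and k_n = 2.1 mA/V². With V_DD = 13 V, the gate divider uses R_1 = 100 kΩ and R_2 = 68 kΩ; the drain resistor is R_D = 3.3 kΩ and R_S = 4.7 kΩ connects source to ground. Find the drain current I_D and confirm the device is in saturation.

V_G = V_DD·R_2/(R_1+R_2) = 13×68/168 = 5.26 V.
Assume saturation: I_D = (k_n/2)(V_GS − V_t)² with V_GS = V_G − I_D·R_S = 5.26 − 4.7·I_D.
Substituting gives 23.2·I_D² − 35.2·I_D + 12.6 = 0, with roots I_D = 0.579 or 0.938 mA.
The root I_D = 0.938 mA gives V_GS = 0.855 V ≤ V_t, so take I_D = 0.579 mA.
Then V_GS = 2.54 V and V_DS = V_DD − I_D(R_D+R_S) = 13 − 0.579×8 = 8.37 V.
Saturation requires V_DS ≥ V_GS − V_t = 0.742 V; 8.37 ≥ 0.742 ✓.

I_D ≈ 0.58 mA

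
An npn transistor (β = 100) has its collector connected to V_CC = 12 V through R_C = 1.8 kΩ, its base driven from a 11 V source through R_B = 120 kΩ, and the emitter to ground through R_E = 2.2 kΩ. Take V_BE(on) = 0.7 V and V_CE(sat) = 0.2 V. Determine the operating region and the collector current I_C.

Assume active: I_B = (11 − 0.7)/(120 + 101×2.2) = 0.0301 mA, I_C = β·I_B = 3.01 mA.
Then V_CE = 12 − 3.01×1.8 − 3.04×2.2 = -0.106 V < 0.2 V — the active assumption fails.
Re-solve with V_CE = 0.2 V. KCL at the emitter: V_E/R_E = (V_BB−0.7−V_E)/R_B + (V_CC−0.2−V_E)/R_C, giving V_E = 6.52 V.
I_C = (V_CC − 0.2 − V_E)/R_C = (11.8 − 6.52)/1.8 = 2.93 mA.
Check: I_B = (10.3 − 6.52)/120 = 0.0315 mA, and β·I_B = 3.15 mA > I_C, confirming saturation.

saturation; I_C ≈ 2.9 mA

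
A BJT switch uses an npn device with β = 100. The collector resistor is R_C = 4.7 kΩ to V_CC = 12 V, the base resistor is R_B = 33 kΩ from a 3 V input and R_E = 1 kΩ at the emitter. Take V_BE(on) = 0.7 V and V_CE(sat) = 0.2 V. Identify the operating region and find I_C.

active; I_C ≈ 1.7 mA

Assume active. Base-emitter loop: I_B = (V_BB − V_BE)/(R_B + (β+1)R_E) = (3 − 0.7)/(33 + 101×1) = 0.0172 mA.
I_C = β·I_B = 100×0.0172 = 1.72 mA.
V_CE = V_CC − I_C·R_C − I_E·R_E = 12 − 1.72×4.7 − 1.73×1 = 2.2 V > V_CE(sat), so the active-region assumption holds.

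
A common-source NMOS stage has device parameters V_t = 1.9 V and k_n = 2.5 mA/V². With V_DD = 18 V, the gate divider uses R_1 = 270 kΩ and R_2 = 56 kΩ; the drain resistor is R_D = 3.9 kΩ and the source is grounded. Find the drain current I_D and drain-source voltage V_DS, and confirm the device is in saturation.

V_G = V_DD·R_2/(R_1+R_2) = 18×56/326 = 3.09 V. With the source grounded, V_GS = V_G = 3.09 V.
Assume saturation: I_D = (k_n/2)(V_GS − V_t)² = (2.5/2)×(3.09 − 1.9)² = 1.25×1.19² = 1.78 mA.
V_DS = V_DD − I_D·R_D = 18 − 1.78×3.9 = 11.1 V.
Saturation requires V_DS ≥ V_GS − V_t = 1.19 V; 11.1 ≥ 1.19 ✓.

I_D ≈ 1.8 mA, V_DS ≈ 11 V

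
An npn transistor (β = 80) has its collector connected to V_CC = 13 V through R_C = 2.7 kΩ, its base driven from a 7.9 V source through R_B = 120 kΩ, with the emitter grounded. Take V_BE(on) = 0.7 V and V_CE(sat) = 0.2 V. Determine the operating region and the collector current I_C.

Assume active: I_B = (7.9 − 0.7)/120 = 0.06 mA, giving I_C = β·I_B = 4.8 mA.
But then V_CE = 13 − 4.8×2.7 = 0.04 V < V_CE(sat) = 0.2 V — impossible in the active region.
So the transistor is saturated. With V_CE = 0.2 V, I_C = (V_CC − 0.2)/R_C = 12.8/2.7 = 4.74 mA.
Check: β·I_B = 4.8 mA > I_C = 4.74 mA, confirming saturation.

saturation; I_C ≈ 4.7 mA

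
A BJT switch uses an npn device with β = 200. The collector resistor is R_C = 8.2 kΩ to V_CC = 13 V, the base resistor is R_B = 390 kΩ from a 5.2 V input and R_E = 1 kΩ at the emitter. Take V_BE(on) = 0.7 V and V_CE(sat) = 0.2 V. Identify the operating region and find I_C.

Assume active: I_B = (5.2 − 0.7)/(390 + 201×1) = 0.00761 mA, I_C = β·I_B = 1.52 mA.
Then V_CE = 13 − 1.52×8.2 − 1.53×1 = -1.02 V < 0.2 V — the active assumption fails.
Re-solve with V_CE = 0.2 V. KCL at the emitter: V_E/R_E = (V_BB−0.7−V_E)/R_B + (V_CC−0.2−V_E)/R_C, giving V_E = 1.4 V.
I_C = (V_CC − 0.2 − V_E)/R_C = (12.8 − 1.4)/8.2 = 1.39 mA.
Check: I_B = (4.5 − 1.4)/390 = 0.00795 mA, and β·I_B = 1.59 mA > I_C, confirming saturation.

saturation; I_C ≈ 1.4 mA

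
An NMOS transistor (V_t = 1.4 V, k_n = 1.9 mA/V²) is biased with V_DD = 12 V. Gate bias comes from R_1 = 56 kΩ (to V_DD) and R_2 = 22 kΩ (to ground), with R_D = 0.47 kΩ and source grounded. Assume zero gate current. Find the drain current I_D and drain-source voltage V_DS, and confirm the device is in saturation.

I_D ≈ 3.7 mA, V_DS ≈ 10 V

V_G = V_DD·R_2/(R_1+R_2) = 12×22/78 = 3.38 V. With the source grounded, V_GS = V_G = 3.38 V.
Assume saturation: I_D = (k_n/2)(V_GS − V_t)² = (1.9/2)×(3.38 − 1.4)² = 0.95×1.98² = 3.74 mA.
V_DS = V_DD − I_D·R_D = 12 − 3.74×0.47 = 10.2 V.
Saturation requires V_DS ≥ V_GS − V_t = 1.98 V; 10.2 ≥ 1.98 ✓.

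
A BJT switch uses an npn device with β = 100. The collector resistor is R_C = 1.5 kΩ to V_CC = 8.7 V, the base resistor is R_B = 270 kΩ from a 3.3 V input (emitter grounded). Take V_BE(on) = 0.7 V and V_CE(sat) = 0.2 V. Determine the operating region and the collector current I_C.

active; I_C ≈ 0.96 mA

Assume active. Base-emitter loop: I_B = (V_BB − V_BE)/R_B = (3.3 − 0.7)/270 = 0.00963 mA.
I_C = β·I_B = 100×0.00963 = 0.963 mA.
V_CE = V_CC − I_C·R_C = 8.7 − 0.963×1.5 = 7.26 V > V_CE(sat), so the active-region assumption holds.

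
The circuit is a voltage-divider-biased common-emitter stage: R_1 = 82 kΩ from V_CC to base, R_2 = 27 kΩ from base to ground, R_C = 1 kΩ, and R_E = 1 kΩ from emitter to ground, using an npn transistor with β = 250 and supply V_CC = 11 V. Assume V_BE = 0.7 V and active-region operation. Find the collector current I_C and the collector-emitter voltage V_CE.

I_C ≈ 1.9 mA, V_CE ≈ 7.3 V

Thevenize the base divider: V_Th = V_CC·R_2/(R_1+R_2) = 11×27/109 = 2.72 V, R_Th = R_1‖R_2 = 20.3 kΩ.
Base-emitter loop: V_Th = I_B·R_Th + V_BE + (β+1)I_B·R_E, so I_B = (2.72 − 0.7) / (20.3 + 251×1) = 0.00746 mA.
I_C = β·I_B = 250×0.00746 = 1.87 mA, and I_E = (β+1)I_B = 1.87 mA.
V_CE = V_CC − I_C·R_C − I_E·R_E = 11 − 1.87×1 − 1.87×1 = 7.26 V.
V_CE = 7.26 V > 0.2 V confirms active-region operation.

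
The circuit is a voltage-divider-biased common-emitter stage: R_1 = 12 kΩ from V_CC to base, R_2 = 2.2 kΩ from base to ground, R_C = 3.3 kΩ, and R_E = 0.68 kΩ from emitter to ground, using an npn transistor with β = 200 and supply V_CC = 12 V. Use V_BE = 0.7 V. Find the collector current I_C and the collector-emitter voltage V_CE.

Thevenize the base divider: V_Th = V_CC·R_2/(R_1+R_2) = 12×2.2/14.2 = 1.86 V, R_Th = R_1‖R_2 = 1.86 kΩ.
Base-emitter loop: V_Th = I_B·R_Th + V_BE + (β+1)I_B·R_E, so I_B = (1.86 − 0.7) / (1.86 + 201×0.68) = 0.00837 mA.
I_C = β·I_B = 200×0.00837 = 1.67 mA, and I_E = (β+1)I_B = 1.68 mA.
V_CE = V_CC − I_C·R_C − I_E·R_E = 12 − 1.67×3.3 − 1.68×0.68 = 5.33 V.
V_CE = 5.33 V > 0.2 V confirms active-region operation.

I_C ≈ 1.7 mA, V_CE ≈ 5.3 V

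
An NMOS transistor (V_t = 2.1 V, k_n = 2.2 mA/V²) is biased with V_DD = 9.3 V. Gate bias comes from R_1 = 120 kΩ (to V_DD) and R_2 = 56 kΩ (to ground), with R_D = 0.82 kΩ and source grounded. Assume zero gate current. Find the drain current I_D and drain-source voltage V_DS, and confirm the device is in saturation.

I_D ≈ 0.81 mA, V_DS ≈ 8.6 V

V_G = V_DD·R_2/(R_1+R_2) = 9.3×56/176 = 2.96 V. With the source grounded, V_GS = V_G = 2.96 V.
Assume saturation: I_D = (k_n/2)(V_GS − V_t)² = (2.2/2)×(2.96 − 2.1)² = 1.1×0.859² = 0.812 mA.
V_DS = V_DD − I_D·R_D = 9.3 − 0.812×0.82 = 8.63 V.
Saturation requires V_DS ≥ V_GS − V_t = 0.859 V; 8.63 ≥ 0.859 ✓.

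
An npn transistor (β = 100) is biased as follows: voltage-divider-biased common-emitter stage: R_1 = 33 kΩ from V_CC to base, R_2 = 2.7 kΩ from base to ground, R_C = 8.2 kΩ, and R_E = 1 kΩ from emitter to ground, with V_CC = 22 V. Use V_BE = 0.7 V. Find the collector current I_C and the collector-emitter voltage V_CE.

Thevenize the base divider: V_Th = V_CC·R_2/(R_1+R_2) = 22×2.7/35.7 = 1.66 V, R_Th = R_1‖R_2 = 2.5 kΩ.
Base-emitter loop: V_Th = I_B·R_Th + V_BE + (β+1)I_B·R_E, so I_B = (1.66 − 0.7) / (2.5 + 101×1) = 0.00931 mA.
I_C = β·I_B = 100×0.00931 = 0.931 mA, and I_E = (β+1)I_B = 0.941 mA.
V_CE = V_CC − I_C·R_C − I_E·R_E = 22 − 0.931×8.2 − 0.941×1 = 13.4 V.
V_CE = 13.4 V > 0.2 V confirms active-region operation.

I_C ≈ 0.93 mA, V_CE ≈ 13 V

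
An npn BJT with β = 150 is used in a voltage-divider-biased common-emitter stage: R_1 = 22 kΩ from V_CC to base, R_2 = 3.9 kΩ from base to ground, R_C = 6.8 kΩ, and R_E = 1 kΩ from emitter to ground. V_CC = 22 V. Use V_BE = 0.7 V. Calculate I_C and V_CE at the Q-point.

I_C ≈ 2.5 mA, V_CE ≈ 2.2 V

Thevenize the base divider: V_Th = V_CC·R_2/(R_1+R_2) = 22×3.9/25.9 = 3.31 V, R_Th = R_1‖R_2 = 3.31 kΩ.
Base-emitter loop: V_Th = I_B·R_Th + V_BE + (β+1)I_B·R_E, so I_B = (3.31 − 0.7) / (3.31 + 151×1) = 0.0169 mA.
I_C = β·I_B = 150×0.0169 = 2.54 mA, and I_E = (β+1)I_B = 2.56 mA.
V_CE = V_CC − I_C·R_C − I_E·R_E = 22 − 2.54×6.8 − 2.56×1 = 2.17 V.
V_CE = 2.17 V > 0.2 V confirms active-region operation.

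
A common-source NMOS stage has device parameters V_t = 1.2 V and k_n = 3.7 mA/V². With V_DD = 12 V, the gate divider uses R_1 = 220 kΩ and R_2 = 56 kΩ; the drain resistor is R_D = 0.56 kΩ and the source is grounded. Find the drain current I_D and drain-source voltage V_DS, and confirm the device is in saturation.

I_D ≈ 2.8 mA, V_DS ≈ 10 V

V_G = V_DD·R_2/(R_1+R_2) = 12×56/276 = 2.43 V. With the source grounded, V_GS = V_G = 2.43 V.
Assume saturation: I_D = (k_n/2)(V_GS − V_t)² = (3.7/2)×(2.43 − 1.2)² = 1.85×1.23² = 2.82 mA.
V_DS = V_DD − I_D·R_D = 12 − 2.82×0.56 = 10.4 V.
Saturation requires V_DS ≥ V_GS − V_t = 1.23 V; 10.4 ≥ 1.23 ✓.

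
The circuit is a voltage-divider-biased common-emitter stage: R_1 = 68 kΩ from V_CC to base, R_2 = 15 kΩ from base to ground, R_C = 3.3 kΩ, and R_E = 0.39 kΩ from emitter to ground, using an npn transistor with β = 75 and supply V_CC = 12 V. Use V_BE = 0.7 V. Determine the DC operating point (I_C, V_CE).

Thevenize the base divider: V_Th = V_CC·R_2/(R_1+R_2) = 12×15/83 = 2.17 V, R_Th = R_1‖R_2 = 12.3 kΩ.
Base-emitter loop: V_Th = I_B·R_Th + V_BE + (β+1)I_B·R_E, so I_B = (2.17 − 0.7) / (12.3 + 76×0.39) = 0.035 mA.
I_C = β·I_B = 75×0.035 = 2.63 mA, and I_E = (β+1)I_B = 2.66 mA.
V_CE = V_CC − I_C·R_C − I_E·R_E = 12 − 2.63×3.3 − 2.66×0.39 = 2.29 V.
V_CE = 2.29 V > 0.2 V confirms active-region operation.

I_C ≈ 2.6 mA, V_CE ≈ 2.3 V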